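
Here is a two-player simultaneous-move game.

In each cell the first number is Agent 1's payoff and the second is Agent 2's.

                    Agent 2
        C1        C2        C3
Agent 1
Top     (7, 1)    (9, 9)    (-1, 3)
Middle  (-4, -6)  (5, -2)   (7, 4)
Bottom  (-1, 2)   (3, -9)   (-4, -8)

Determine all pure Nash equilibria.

(Top, C2) and (Middle, C3)

Agent 1 against C1: payoffs 7, -4, -1 → best response Top.
Agent 1 against C2: payoffs 9, 5, 3 → best response Top.
Agent 1 against C3: payoffs -1, 7, -4 → best response Middle.
Agent 2 against Top: payoffs 1, 9, 3 → best response C2.
Agent 2 against Middle: payoffs -6, -2, 4 → best response C3.
Agent 2 against Bottom: payoffs 2, -9, -8 → best response C1.
Mutual best responses: (Top, C2); (Middle, C3).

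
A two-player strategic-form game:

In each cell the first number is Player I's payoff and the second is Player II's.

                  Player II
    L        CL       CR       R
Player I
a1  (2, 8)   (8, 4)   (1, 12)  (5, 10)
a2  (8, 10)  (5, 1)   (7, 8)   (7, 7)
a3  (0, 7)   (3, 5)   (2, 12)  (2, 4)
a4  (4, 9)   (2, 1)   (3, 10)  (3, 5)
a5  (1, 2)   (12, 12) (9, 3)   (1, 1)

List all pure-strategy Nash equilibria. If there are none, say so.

Check each profile: it is a Nash equilibrium iff no player can strictly gain by switching unilaterally.
(a1, L): Player I can switch to a2 (2 → 8). Not NE.
(a1, CL): Player I can switch to a5 (8 → 12). Not NE.
(a1, CR): Player I can switch to a2 (1 → 7). Not NE.
(a1, R): Player I can switch to a2 (5 → 7). Not NE.
(a2, L): Player I gets 8, best alternative 4; Player II gets 10, best alternative 8. No profitable deviation — NE.
(a2, CL): Player I can switch to a1 (5 → 8). Not NE.
(a2, CR): Player I can switch to a5 (7 → 9). Not NE.
(a5, CL): Player I gets 12, best alternative 8; Player II gets 12, best alternative 3. No profitable deviation — NE.
(The remaining 12 profiles each have a profitable deviation by the same check.)

The pure Nash equilibria are (a2, L), (a5, CL).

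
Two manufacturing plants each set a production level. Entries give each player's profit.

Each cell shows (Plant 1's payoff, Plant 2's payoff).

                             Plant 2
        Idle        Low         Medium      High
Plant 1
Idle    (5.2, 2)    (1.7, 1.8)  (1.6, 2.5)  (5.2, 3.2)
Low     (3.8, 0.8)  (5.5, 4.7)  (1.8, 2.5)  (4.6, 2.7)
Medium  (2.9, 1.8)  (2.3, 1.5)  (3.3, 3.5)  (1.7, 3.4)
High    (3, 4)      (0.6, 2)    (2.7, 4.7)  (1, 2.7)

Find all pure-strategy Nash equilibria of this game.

The pure Nash equilibria are (Idle, High) and (Low, Low) and (Medium, Medium).

Mark each player's best response to every combination of opponents' strategies; a profile where every player is best-responding is a pure Nash equilibrium.
Plant 1 against Idle: payoffs 5.2, 3.8, 2.9, 3 → best response Idle.
Plant 1 against Low: payoffs 1.7, 5.5, 2.3, 0.6 → best response Low.
Plant 1 against Medium: payoffs 1.6, 1.8, 3.3, 2.7 → best response Medium.
Plant 1 against High: payoffs 5.2, 4.6, 1.7, 1 → best response Idle.
Plant 2 against Idle: payoffs 2, 1.8, 2.5, 3.2 → best response High.
Plant 2 against Low: payoffs 0.8, 4.7, 2.5, 2.7 → best response Low.
Plant 2 against Medium: payoffs 1.8, 1.5, 3.5, 3.4 → best response Medium.
Plant 2 against High: payoffs 4, 2, 4.7, 2.7 → best response Medium.
Mutual best responses: (Idle, High); (Low, Low); (Medium, Medium).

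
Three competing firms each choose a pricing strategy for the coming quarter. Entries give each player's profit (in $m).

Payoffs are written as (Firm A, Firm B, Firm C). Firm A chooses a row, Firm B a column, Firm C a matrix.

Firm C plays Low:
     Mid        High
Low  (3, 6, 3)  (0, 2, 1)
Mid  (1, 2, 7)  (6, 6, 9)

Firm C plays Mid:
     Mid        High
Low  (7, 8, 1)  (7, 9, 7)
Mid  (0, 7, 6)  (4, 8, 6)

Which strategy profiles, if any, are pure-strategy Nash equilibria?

For each strategy profile, look for a profitable unilateral deviation.
(Low, Mid, Low): Firm A gets 3, best alternative 1; Firm B gets 6, best alternative 2; Firm C gets 3, best alternative 1. No profitable deviation — NE.
(Low, Mid, Mid): Firm B can switch to High (8 → 9). Not NE.
(Low, High, Low): Firm A can switch to Mid (0 → 6). Not NE.
(Low, High, Mid): Firm A gets 7, best alternative 4; Firm B gets 9, best alternative 8; Firm C gets 7, best alternative 1. No profitable deviation — NE.
(Mid, Mid, Low): Firm A can switch to Low (1 → 3). Not NE.
(Mid, Mid, Mid): Firm A can switch to Low (0 → 7). Not NE.
(Mid, High, Low): Firm A gets 6, best alternative 0; Firm B gets 6, best alternative 2; Firm C gets 9, best alternative 6. No profitable deviation — NE.
(Mid, High, Mid): Firm A can switch to Low (4 → 7). Not NE.

The pure Nash equilibria are (Low, Mid, Low); (Low, High, Mid); (Mid, High, Low).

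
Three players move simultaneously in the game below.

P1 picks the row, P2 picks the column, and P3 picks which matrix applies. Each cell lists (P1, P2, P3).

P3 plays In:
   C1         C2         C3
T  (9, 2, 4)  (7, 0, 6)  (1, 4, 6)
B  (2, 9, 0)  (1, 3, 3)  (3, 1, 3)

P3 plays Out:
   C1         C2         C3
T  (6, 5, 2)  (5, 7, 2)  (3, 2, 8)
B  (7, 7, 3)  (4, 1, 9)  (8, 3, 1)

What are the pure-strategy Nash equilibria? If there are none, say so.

(T, C1, In): P2 can switch to C3 (2 → 4). Not NE.
(T, C1, Out): P1 can switch to B (6 → 7). Not NE.
(T, C2, In): P2 can switch to C1 (0 → 2). Not NE.
(T, C2, Out): P3 can switch to In (2 → 6). Not NE.
(T, C3, In): P1 can switch to B (1 → 3). Not NE.
(T, C3, Out): P1 can switch to B (3 → 8). Not NE.
(B, C1, In): P1 can switch to T (2 → 9). Not NE.
(B, C1, Out): P1 gets 7, best alternative 6; P2 gets 7, best alternative 3; P3 gets 3, best alternative 0. No profitable deviation — NE.
(B, C2, In): P1 can switch to T (1 → 7). Not NE.
(B, C2, Out): P1 can switch to T (4 → 5). Not NE.
(B, C3, In): P2 can switch to C1 (1 → 9). Not NE.
(B, C3, Out): P2 can switch to C1 (3 → 7). Not NE.

Pure NE: (B, C1, Out)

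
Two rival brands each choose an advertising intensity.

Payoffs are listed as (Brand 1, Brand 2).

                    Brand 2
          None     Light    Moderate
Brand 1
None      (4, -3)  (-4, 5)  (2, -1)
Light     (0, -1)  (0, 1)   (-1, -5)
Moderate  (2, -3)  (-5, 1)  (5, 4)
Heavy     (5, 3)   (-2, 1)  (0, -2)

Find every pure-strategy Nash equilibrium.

Mark each player's best response to every combination of opponents' strategies; a profile where every player is best-responding is a pure Nash equilibrium.
Brand 1 against None: payoffs 4, 0, 2, 5 → best response Heavy.
Brand 1 against Light: payoffs -4, 0, -5, -2 → best response Light.
Brand 1 against Moderate: payoffs 2, -1, 5, 0 → best response Moderate.
Brand 2 against None: payoffs -3, 5, -1 → best response Light.
Brand 2 against Light: payoffs -1, 1, -5 → best response Light.
Brand 2 against Moderate: payoffs -3, 1, 4 → best response Moderate.
Brand 2 against Heavy: payoffs 3, 1, -2 → best response None.
Mutual best responses: (Light, Light); (Moderate, Moderate); (Heavy, None).

(Light, Light); (Moderate, Moderate); (Heavy, None)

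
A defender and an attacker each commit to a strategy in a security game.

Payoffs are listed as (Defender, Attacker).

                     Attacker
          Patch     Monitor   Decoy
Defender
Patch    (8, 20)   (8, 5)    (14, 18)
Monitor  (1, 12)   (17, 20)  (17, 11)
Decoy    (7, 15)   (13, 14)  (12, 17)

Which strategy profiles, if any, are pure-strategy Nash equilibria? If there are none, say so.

For each player, find the best response to each opponent profile; mutual best responses are the pure NE.
Defender against Patch: payoffs 8, 1, 7 → best response Patch.
Defender against Monitor: payoffs 8, 17, 13 → best response Monitor.
Defender against Decoy: payoffs 14, 17, 12 → best response Monitor.
Attacker against Patch: payoffs 20, 5, 18 → best response Patch.
Attacker against Monitor: payoffs 12, 20, 11 → best response Monitor.
Attacker against Decoy: payoffs 15, 14, 17 → best response Decoy.
Mutual best responses: (Patch, Patch); (Monitor, Monitor).

The pure Nash equilibria are (Patch, Patch) and (Monitor, Monitor).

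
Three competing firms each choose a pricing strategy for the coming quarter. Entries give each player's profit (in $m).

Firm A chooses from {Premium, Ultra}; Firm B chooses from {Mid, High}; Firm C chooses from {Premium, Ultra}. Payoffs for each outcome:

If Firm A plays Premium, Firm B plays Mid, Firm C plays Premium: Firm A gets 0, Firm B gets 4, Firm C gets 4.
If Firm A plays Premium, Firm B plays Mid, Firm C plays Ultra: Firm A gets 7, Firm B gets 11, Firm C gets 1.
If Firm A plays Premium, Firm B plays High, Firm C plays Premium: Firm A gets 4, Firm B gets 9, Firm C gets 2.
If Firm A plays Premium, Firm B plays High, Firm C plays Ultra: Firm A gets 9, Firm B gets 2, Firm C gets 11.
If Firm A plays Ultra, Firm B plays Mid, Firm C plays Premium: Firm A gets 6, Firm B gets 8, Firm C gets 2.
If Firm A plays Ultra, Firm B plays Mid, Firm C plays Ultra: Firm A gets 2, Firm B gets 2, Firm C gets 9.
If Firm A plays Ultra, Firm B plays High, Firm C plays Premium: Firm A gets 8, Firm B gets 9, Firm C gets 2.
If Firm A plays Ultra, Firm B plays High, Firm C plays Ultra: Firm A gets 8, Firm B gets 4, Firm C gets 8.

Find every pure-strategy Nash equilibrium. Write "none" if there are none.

There is no pure-strategy Nash equilibrium.

(Premium, Mid, Premium): Firm A can switch to Ultra (0 → 6). Not NE.
(Premium, Mid, Ultra): Firm C can switch to Premium (1 → 4). Not NE.
(Premium, High, Premium): Firm A can switch to Ultra (4 → 8). Not NE.
(Premium, High, Ultra): Firm B can switch to Mid (2 → 11). Not NE.
(Ultra, Mid, Premium): Firm B can switch to High (8 → 9). Not NE.
(Ultra, Mid, Ultra): Firm A can switch to Premium (2 → 7). Not NE.
(Ultra, High, Premium): Firm C can switch to Ultra (2 → 8). Not NE.
(Ultra, High, Ultra): Firm A can switch to Premium (8 → 9). Not NE.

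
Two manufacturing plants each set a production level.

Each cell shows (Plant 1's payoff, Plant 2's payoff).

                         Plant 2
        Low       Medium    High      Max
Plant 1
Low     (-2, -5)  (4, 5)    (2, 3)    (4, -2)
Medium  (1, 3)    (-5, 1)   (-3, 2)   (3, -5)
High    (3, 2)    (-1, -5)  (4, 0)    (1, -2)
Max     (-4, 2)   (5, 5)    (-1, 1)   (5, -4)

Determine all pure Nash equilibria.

The pure Nash equilibria are (High, Low) and (Max, Medium).

Mark each player's best response to every combination of opponents' strategies; a profile where every player is best-responding is a pure Nash equilibrium.
Plant 1 against Low: payoffs -2, 1, 3, -4 → best response High.
Plant 1 against Medium: payoffs 4, -5, -1, 5 → best response Max.
Plant 1 against High: payoffs 2, -3, 4, -1 → best response High.
Plant 1 against Max: payoffs 4, 3, 1, 5 → best response Max.
Plant 2 against Low: payoffs -5, 5, 3, -2 → best response Medium.
Plant 2 against Medium: payoffs 3, 1, 2, -5 → best response Low.
Plant 2 against High: payoffs 2, -5, 0, -2 → best response Low.
Plant 2 against Max: payoffs 2, 5, 1, -4 → best response Medium.
Mutual best responses: (High, Low); (Max, Medium).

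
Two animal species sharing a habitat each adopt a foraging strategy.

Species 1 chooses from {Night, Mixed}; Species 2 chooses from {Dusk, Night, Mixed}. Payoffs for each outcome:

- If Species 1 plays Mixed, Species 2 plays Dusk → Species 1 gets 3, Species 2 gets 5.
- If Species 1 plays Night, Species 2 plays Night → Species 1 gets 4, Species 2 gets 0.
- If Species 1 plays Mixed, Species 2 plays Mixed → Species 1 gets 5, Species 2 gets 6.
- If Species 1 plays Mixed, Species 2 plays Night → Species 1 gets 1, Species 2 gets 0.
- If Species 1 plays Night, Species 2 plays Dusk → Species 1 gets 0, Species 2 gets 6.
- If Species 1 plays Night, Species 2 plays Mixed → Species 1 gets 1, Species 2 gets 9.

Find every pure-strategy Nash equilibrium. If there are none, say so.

Pure NE: (Mixed, Mixed)

Species 1 against Dusk: payoffs 0, 3 → best response Mixed.
Species 1 against Night: payoffs 4, 1 → best response Night.
Species 1 against Mixed: payoffs 1, 5 → best response Mixed.
Species 2 against Night: payoffs 6, 0, 9 → best response Mixed.
Species 2 against Mixed: payoffs 5, 0, 6 → best response Mixed.
Mutual best responses: (Mixed, Mixed).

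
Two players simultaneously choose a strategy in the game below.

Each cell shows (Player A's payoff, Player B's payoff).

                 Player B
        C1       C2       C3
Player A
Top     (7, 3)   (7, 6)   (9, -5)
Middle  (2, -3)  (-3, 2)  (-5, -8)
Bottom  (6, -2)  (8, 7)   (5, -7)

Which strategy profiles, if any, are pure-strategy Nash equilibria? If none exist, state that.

(Top, C1): Player B can switch to C2 (3 → 6). Not NE.
(Top, C2): Player A can switch to Bottom (7 → 8). Not NE.
(Top, C3): Player B can switch to C1 (-5 → 3). Not NE.
(Middle, C1): Player A can switch to Top (2 → 7). Not NE.
(Middle, C2): Player A can switch to Top (-3 → 7). Not NE.
(Middle, C3): Player A can switch to Top (-5 → 9). Not NE.
(Bottom, C1): Player A can switch to Top (6 → 7). Not NE.
(Bottom, C2): Player A gets 8, best alternative 7; Player B gets 7, best alternative -2. No profitable deviation — NE.
(Bottom, C3): Player A can switch to Top (5 → 9). Not NE.

The unique pure-strategy Nash equilibrium is (Bottom, C2).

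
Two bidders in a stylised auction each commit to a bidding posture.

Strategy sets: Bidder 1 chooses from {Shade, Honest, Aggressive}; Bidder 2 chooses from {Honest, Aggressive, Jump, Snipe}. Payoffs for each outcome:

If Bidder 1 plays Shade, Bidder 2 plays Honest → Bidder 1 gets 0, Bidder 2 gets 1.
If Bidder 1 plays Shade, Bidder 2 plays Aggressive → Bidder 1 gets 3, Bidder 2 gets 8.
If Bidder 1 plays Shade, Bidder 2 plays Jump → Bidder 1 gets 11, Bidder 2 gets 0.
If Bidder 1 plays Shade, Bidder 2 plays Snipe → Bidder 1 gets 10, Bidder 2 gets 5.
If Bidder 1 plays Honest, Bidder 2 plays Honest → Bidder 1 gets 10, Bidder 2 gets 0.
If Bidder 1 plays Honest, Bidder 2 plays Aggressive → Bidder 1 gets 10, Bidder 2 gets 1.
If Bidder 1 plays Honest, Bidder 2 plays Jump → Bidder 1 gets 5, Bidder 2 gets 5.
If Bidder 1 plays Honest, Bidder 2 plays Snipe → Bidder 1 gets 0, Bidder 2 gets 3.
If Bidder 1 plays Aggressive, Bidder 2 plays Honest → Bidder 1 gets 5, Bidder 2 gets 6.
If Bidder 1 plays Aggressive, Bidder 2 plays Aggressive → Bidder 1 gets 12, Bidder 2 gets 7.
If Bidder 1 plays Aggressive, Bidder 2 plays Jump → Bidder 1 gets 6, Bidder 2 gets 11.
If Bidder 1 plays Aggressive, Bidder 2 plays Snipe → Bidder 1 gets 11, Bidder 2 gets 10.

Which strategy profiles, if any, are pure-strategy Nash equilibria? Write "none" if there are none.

No pure-strategy Nash equilibrium.

Bidder 1 against Honest: payoffs 0, 10, 5 → best response Honest.
Bidder 1 against Aggressive: payoffs 3, 10, 12 → best response Aggressive.
Bidder 1 against Jump: payoffs 11, 5, 6 → best response Shade.
Bidder 1 against Snipe: payoffs 10, 0, 11 → best response Aggressive.
Bidder 2 against Shade: payoffs 1, 8, 0, 5 → best response Aggressive.
Bidder 2 against Honest: payoffs 0, 1, 5, 3 → best response Jump.
Bidder 2 against Aggressive: payoffs 6, 7, 11, 10 → best response Jump.
No profile is a mutual best response for all players.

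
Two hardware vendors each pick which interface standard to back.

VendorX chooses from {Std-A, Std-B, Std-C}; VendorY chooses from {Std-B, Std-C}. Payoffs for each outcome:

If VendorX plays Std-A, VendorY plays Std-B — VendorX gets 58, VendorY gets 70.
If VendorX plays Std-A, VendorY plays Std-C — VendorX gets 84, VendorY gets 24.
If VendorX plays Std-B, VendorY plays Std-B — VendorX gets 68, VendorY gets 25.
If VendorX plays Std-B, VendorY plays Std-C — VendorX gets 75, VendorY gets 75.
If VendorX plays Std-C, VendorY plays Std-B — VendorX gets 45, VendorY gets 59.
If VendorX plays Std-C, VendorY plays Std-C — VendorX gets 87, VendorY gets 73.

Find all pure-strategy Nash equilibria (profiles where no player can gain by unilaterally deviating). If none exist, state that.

Pure NE: (Std-C, Std-C)

VendorX against Std-B: payoffs 58, 68, 45 → best response Std-B.
VendorX against Std-C: payoffs 84, 75, 87 → best response Std-C.
VendorY against Std-A: payoffs 70, 24 → best response Std-B.
VendorY against Std-B: payoffs 25, 75 → best response Std-C.
VendorY against Std-C: payoffs 59, 73 → best response Std-C.
Mutual best responses: (Std-C, Std-C).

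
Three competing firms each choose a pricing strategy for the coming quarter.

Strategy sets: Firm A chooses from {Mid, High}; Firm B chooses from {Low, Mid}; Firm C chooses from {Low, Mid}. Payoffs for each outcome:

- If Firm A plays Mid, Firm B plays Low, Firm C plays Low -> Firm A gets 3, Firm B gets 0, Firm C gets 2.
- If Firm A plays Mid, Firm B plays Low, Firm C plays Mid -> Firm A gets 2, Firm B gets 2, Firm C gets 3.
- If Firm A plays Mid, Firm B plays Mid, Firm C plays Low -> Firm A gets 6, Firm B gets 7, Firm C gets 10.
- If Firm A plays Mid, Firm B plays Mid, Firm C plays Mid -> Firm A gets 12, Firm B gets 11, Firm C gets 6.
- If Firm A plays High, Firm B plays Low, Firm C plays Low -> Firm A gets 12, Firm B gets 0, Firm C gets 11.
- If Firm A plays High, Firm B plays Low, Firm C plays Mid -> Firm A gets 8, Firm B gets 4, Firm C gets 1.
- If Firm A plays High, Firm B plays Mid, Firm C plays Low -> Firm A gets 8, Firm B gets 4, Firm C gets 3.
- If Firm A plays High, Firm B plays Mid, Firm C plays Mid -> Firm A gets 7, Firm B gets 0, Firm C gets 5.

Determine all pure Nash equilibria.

For each strategy profile, look for a profitable unilateral deviation.
(Mid, Low, Low): Firm A can switch to High (3 → 12). Not NE.
(Mid, Low, Mid): Firm A can switch to High (2 → 8). Not NE.
(Mid, Mid, Low): Firm A can switch to High (6 → 8). Not NE.
(Mid, Mid, Mid): Firm C can switch to Low (6 → 10). Not NE.
(High, Low, Low): Firm B can switch to Mid (0 → 4). Not NE.
(High, Low, Mid): Firm C can switch to Low (1 → 11). Not NE.
(High, Mid, Low): Firm C can switch to Mid (3 → 5). Not NE.
(High, Mid, Mid): Firm A can switch to Mid (7 → 12). Not NE.

No pure-strategy Nash equilibrium.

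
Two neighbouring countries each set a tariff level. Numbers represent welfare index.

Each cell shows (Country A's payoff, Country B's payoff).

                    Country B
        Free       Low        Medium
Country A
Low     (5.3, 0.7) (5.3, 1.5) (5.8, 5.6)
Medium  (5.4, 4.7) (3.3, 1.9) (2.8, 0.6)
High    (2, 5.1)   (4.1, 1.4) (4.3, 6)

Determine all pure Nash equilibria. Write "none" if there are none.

The pure Nash equilibria are (Low, Medium) and (Medium, Free).

Country A against Free: payoffs 5.3, 5.4, 2 → best response Medium.
Country A against Low: payoffs 5.3, 3.3, 4.1 → best response Low.
Country A against Medium: payoffs 5.8, 2.8, 4.3 → best response Low.
Country B against Low: payoffs 0.7, 1.5, 5.6 → best response Medium.
Country B against Medium: payoffs 4.7, 1.9, 0.6 → best response Free.
Country B against High: payoffs 5.1, 1.4, 6 → best response Medium.
Mutual best responses: (Low, Medium); (Medium, Free).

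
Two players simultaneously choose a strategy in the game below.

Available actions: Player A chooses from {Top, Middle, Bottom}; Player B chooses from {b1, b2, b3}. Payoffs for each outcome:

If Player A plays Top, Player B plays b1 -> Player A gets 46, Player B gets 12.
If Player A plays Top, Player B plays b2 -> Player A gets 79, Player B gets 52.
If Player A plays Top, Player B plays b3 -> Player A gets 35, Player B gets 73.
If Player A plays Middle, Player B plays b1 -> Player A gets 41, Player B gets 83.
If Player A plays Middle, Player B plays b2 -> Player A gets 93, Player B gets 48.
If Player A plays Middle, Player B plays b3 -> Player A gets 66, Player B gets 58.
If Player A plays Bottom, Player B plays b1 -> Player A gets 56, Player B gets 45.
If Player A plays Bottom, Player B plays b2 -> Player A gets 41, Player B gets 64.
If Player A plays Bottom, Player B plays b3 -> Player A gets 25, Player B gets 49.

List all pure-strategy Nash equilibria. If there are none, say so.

This game has no pure Nash equilibrium.

Check each profile: it is a Nash equilibrium iff no player can strictly gain by switching unilaterally.
(Top, b1): Player A can switch to Bottom (46 → 56). Not NE.
(Top, b2): Player A can switch to Middle (79 → 93). Not NE.
(Top, b3): Player A can switch to Middle (35 → 66). Not NE.
(Middle, b1): Player A can switch to Top (41 → 46). Not NE.
(Middle, b2): Player B can switch to b1 (48 → 83). Not NE.
(Middle, b3): Player B can switch to b1 (58 → 83). Not NE.
(Bottom, b1): Player B can switch to b2 (45 → 64). Not NE.
(Bottom, b2): Player A can switch to Top (41 → 79). Not NE.
(The remaining 1 profile has a profitable deviation by the same check.)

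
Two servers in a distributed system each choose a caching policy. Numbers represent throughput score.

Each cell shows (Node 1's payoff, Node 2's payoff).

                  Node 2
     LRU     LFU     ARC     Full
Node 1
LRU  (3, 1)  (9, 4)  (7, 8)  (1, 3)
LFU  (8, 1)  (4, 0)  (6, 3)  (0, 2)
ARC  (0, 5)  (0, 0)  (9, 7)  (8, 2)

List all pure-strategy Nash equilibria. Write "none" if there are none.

Pure NE: (ARC, ARC)

Node 1 against LRU: payoffs 3, 8, 0 → best response LFU.
Node 1 against LFU: payoffs 9, 4, 0 → best response LRU.
Node 1 against ARC: payoffs 7, 6, 9 → best response ARC.
Node 1 against Full: payoffs 1, 0, 8 → best response ARC.
Node 2 against LRU: payoffs 1, 4, 8, 3 → best response ARC.
Node 2 against LFU: payoffs 1, 0, 3, 2 → best response ARC.
Node 2 against ARC: payoffs 5, 0, 7, 2 → best response ARC.
Mutual best responses: (ARC, ARC).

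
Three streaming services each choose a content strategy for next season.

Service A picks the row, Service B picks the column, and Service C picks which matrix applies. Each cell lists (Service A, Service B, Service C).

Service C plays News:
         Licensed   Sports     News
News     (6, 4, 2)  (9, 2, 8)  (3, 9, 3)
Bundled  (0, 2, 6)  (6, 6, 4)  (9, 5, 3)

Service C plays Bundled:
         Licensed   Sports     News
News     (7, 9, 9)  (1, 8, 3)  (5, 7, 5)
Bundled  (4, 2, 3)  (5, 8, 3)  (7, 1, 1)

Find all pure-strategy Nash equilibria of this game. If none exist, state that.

(News, Licensed, Bundled)

(News, Licensed, News): Service B can switch to News (4 → 9). Not NE.
(News, Licensed, Bundled): Service A gets 7, best alternative 4; Service B gets 9, best alternative 8; Service C gets 9, best alternative 2. No profitable deviation — NE.
(News, Sports, News): Service B can switch to Licensed (2 → 4). Not NE.
(News, Sports, Bundled): Service A can switch to Bundled (1 → 5). Not NE.
(News, News, News): Service A can switch to Bundled (3 → 9). Not NE.
(News, News, Bundled): Service A can switch to Bundled (5 → 7). Not NE.
(Bundled, Licensed, News): Service A can switch to News (0 → 6). Not NE.
(Bundled, Licensed, Bundled): Service A can switch to News (4 → 7). Not NE.
(Bundled, Sports, News): Service A can switch to News (6 → 9). Not NE.
(The remaining 3 profiles each have a profitable deviation by the same check.)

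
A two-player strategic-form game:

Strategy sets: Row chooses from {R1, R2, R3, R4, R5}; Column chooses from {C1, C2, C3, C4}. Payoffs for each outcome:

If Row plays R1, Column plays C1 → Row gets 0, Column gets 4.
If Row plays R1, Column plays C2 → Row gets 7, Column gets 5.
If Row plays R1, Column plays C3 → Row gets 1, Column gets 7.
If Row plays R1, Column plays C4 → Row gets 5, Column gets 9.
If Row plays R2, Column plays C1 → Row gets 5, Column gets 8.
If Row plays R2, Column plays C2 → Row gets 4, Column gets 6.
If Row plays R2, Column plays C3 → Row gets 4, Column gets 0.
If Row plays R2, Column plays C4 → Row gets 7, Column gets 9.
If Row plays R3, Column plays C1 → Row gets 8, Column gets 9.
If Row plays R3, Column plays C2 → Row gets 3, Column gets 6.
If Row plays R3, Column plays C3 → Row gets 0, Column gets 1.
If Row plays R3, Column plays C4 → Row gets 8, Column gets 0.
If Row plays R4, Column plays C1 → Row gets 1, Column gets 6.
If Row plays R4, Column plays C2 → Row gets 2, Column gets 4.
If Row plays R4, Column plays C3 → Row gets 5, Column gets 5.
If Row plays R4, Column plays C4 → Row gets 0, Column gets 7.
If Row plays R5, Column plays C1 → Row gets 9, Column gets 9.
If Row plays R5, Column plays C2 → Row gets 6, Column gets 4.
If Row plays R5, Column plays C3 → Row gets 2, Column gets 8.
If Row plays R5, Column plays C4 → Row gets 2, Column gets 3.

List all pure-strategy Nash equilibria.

Row against C1: payoffs 0, 5, 8, 1, 9 → best response R5.
Row against C2: payoffs 7, 4, 3, 2, 6 → best response R1.
Row against C3: payoffs 1, 4, 0, 5, 2 → best response R4.
Row against C4: payoffs 5, 7, 8, 0, 2 → best response R3.
Column against R1: payoffs 4, 5, 7, 9 → best response C4.
Column against R2: payoffs 8, 6, 0, 9 → best response C4.
Column against R3: payoffs 9, 6, 1, 0 → best response C1.
Column against R4: payoffs 6, 4, 5, 7 → best response C4.
Column against R5: payoffs 9, 4, 8, 3 → best response C1.
Mutual best responses: (R5, C1).

Pure NE: (R5, C1)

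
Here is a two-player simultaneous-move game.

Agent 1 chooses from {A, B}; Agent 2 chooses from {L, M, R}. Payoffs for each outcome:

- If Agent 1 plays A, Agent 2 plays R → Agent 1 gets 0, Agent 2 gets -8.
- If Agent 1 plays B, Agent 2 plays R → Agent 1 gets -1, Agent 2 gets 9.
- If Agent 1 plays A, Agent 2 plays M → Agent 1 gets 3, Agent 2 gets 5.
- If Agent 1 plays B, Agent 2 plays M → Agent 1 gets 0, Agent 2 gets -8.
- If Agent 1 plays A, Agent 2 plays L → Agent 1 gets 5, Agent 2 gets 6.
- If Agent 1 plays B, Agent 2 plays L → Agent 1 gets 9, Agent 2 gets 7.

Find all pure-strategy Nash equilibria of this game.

Agent 1 against L: payoffs 5, 9 → best response B.
Agent 1 against M: payoffs 3, 0 → best response A.
Agent 1 against R: payoffs 0, -1 → best response A.
Agent 2 against A: payoffs 6, 5, -8 → best response L.
Agent 2 against B: payoffs 7, -8, 9 → best response R.
No profile is a mutual best response for all players.

No pure-strategy Nash equilibrium.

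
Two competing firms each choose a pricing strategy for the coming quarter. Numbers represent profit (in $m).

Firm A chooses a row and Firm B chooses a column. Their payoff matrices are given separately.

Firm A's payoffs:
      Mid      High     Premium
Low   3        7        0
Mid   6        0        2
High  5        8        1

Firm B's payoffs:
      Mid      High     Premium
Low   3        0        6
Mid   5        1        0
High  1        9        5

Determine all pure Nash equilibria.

(Low, Mid): Firm A can switch to Mid (3 → 6). Not NE.
(Low, High): Firm A can switch to High (7 → 8). Not NE.
(Low, Premium): Firm A can switch to Mid (0 → 2). Not NE.
(Mid, Mid): Firm A gets 6, best alternative 5; Firm B gets 5, best alternative 1. No profitable deviation — NE.
(Mid, High): Firm A can switch to Low (0 → 7). Not NE.
(Mid, Premium): Firm B can switch to Mid (0 → 5). Not NE.
(High, Mid): Firm A can switch to Mid (5 → 6). Not NE.
(High, High): Firm A gets 8, best alternative 7; Firm B gets 9, best alternative 5. No profitable deviation — NE.
(High, Premium): Firm A can switch to Mid (1 → 2). Not NE.

The pure Nash equilibria are (Mid, Mid) and (High, High).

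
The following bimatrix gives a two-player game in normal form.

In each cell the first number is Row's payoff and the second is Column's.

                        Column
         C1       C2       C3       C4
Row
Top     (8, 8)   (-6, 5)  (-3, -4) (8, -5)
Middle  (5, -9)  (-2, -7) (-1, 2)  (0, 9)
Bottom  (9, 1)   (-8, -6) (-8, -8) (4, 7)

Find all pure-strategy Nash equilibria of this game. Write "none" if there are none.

Row against C1: payoffs 8, 5, 9 → best response Bottom.
Row against C2: payoffs -6, -2, -8 → best response Middle.
Row against C3: payoffs -3, -1, -8 → best response Middle.
Row against C4: payoffs 8, 0, 4 → best response Top.
Column against Top: payoffs 8, 5, -4, -5 → best response C1.
Column against Middle: payoffs -9, -7, 2, 9 → best response C4.
Column against Bottom: payoffs 1, -6, -8, 7 → best response C4.
No profile is a mutual best response for all players.

This game has no pure Nash equilibrium.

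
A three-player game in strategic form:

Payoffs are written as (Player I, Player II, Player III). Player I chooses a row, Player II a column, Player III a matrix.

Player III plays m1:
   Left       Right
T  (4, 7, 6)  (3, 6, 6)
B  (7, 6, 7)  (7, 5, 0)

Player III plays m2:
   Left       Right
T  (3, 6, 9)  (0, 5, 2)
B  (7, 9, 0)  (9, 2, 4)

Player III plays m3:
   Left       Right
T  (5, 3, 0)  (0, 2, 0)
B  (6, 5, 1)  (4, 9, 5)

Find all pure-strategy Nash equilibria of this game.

For each strategy profile, look for a profitable unilateral deviation.
(T, Left, m1): Player I can switch to B (4 → 7). Not NE.
(T, Left, m2): Player I can switch to B (3 → 7). Not NE.
(T, Left, m3): Player I can switch to B (5 → 6). Not NE.
(T, Right, m1): Player I can switch to B (3 → 7). Not NE.
(T, Right, m2): Player I can switch to B (0 → 9). Not NE.
(T, Right, m3): Player I can switch to B (0 → 4). Not NE.
(B, Left, m1): Player I gets 7, best alternative 4; Player II gets 6, best alternative 5; Player III gets 7, best alternative 1. No profitable deviation — NE.
(B, Left, m2): Player III can switch to m1 (0 → 7). Not NE.
(B, Left, m3): Player II can switch to Right (5 → 9). Not NE.
(B, Right, m1): Player II can switch to Left (5 → 6). Not NE.
(B, Right, m2): Player II can switch to Left (2 → 9). Not NE.
(B, Right, m3): Player I gets 4, best alternative 0; Player II gets 9, best alternative 5; Player III gets 5, best alternative 4. No profitable deviation — NE.

Pure-strategy Nash equilibria: (B, Left, m1) and (B, Right, m3)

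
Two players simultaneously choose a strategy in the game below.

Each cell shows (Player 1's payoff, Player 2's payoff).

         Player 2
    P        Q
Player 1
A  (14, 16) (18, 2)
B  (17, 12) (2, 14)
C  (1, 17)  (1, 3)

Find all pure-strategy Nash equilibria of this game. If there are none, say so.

Mark each player's best response to every combination of opponents' strategies; a profile where every player is best-responding is a pure Nash equilibrium.
Player 1 against P: payoffs 14, 17, 1 → best response B.
Player 1 against Q: payoffs 18, 2, 1 → best response A.
Player 2 against A: payoffs 16, 2 → best response P.
Player 2 against B: payoffs 12, 14 → best response Q.
Player 2 against C: payoffs 17, 3 → best response P.
No profile is a mutual best response for all players.

none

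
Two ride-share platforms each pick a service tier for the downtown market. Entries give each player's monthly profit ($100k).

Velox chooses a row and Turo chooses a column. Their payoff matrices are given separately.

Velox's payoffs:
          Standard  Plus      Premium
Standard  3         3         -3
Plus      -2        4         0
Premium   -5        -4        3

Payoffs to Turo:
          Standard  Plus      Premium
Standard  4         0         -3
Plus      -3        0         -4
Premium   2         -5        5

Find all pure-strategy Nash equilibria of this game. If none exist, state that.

Mark each player's best response to every combination of opponents' strategies; a profile where every player is best-responding is a pure Nash equilibrium.
Velox against Standard: payoffs 3, -2, -5 → best response Standard.
Velox against Plus: payoffs 3, 4, -4 → best response Plus.
Velox against Premium: payoffs -3, 0, 3 → best response Premium.
Turo against Standard: payoffs 4, 0, -3 → best response Standard.
Turo against Plus: payoffs -3, 0, -4 → best response Plus.
Turo against Premium: payoffs 2, -5, 5 → best response Premium.
Mutual best responses: (Standard, Standard); (Plus, Plus); (Premium, Premium).

The pure Nash equilibria are (Standard, Standard) and (Plus, Plus) and (Premium, Premium).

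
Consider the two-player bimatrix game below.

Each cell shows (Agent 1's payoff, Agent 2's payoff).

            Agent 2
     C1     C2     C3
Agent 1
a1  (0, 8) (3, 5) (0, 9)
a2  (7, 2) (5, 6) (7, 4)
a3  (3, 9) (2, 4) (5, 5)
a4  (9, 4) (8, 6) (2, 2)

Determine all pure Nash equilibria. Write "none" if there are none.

(a1, C1): Agent 1 can switch to a2 (0 → 7). Not NE.
(a1, C2): Agent 1 can switch to a2 (3 → 5). Not NE.
(a1, C3): Agent 1 can switch to a2 (0 → 7). Not NE.
(a2, C1): Agent 1 can switch to a4 (7 → 9). Not NE.
(a2, C2): Agent 1 can switch to a4 (5 → 8). Not NE.
(a2, C3): Agent 2 can switch to C2 (4 → 6). Not NE.
(a3, C1): Agent 1 can switch to a2 (3 → 7). Not NE.
(a3, C2): Agent 1 can switch to a1 (2 → 3). Not NE.
(a4, C2): Agent 1 gets 8, best alternative 5; Agent 2 gets 6, best alternative 4. No profitable deviation — NE.
(The remaining 3 profiles each have a profitable deviation by the same check.)

The unique pure-strategy Nash equilibrium is (a4, C2).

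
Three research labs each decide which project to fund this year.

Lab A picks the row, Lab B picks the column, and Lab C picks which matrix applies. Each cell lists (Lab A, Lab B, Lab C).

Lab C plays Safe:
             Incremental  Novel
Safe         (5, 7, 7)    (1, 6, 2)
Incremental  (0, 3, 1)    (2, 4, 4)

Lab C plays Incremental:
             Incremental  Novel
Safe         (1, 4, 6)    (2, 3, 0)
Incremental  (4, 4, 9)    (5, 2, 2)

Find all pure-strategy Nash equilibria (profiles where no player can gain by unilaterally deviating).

Pure-strategy Nash equilibria: (Safe, Incremental, Safe); (Incremental, Incremental, Incremental); (Incremental, Novel, Safe)

Lab A against (Incremental, Safe): payoffs 5, 0 → best response Safe.
Lab A against (Incremental, Incremental): payoffs 1, 4 → best response Incremental.
Lab A against (Novel, Safe): payoffs 1, 2 → best response Incremental.
Lab A against (Novel, Incremental): payoffs 2, 5 → best response Incremental.
Lab B against (Safe, Safe): payoffs 7, 6 → best response Incremental.
Lab B against (Safe, Incremental): payoffs 4, 3 → best response Incremental.
Lab B against (Incremental, Safe): payoffs 3, 4 → best response Novel.
Lab B against (Incremental, Incremental): payoffs 4, 2 → best response Incremental.
Lab C against (Safe, Incremental): payoffs 7, 6 → best response Safe.
Lab C against (Safe, Novel): payoffs 2, 0 → best response Safe.
Lab C against (Incremental, Incremental): payoffs 1, 9 → best response Incremental.
Lab C against (Incremental, Novel): payoffs 4, 2 → best response Safe.
Mutual best responses: (Safe, Incremental, Safe); (Incremental, Incremental, Incremental); (Incremental, Novel, Safe).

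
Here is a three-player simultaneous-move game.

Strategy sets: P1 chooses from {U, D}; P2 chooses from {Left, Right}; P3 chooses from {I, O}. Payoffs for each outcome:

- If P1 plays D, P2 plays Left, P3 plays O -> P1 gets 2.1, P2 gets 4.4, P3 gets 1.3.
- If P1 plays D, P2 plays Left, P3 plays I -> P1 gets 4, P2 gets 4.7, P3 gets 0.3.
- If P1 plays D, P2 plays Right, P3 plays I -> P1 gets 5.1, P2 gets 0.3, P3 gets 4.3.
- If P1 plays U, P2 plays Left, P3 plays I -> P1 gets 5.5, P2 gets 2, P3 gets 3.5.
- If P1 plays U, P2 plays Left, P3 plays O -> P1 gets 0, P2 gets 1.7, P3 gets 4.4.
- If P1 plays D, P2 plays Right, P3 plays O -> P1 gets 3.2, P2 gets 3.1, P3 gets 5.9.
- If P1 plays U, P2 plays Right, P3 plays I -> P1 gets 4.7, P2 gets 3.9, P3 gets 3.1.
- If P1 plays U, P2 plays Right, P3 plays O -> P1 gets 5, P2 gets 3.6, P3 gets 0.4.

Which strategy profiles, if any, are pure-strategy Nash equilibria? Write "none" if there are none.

Check each profile: it is a Nash equilibrium iff no player can strictly gain by switching unilaterally.
(U, Left, I): P2 can switch to Right (2 → 3.9). Not NE.
(U, Left, O): P1 can switch to D (0 → 2.1). Not NE.
(U, Right, I): P1 can switch to D (4.7 → 5.1). Not NE.
(U, Right, O): P3 can switch to I (0.4 → 3.1). Not NE.
(D, Left, I): P1 can switch to U (4 → 5.5). Not NE.
(D, Left, O): P1 gets 2.1, best alternative 0; P2 gets 4.4, best alternative 3.1; P3 gets 1.3, best alternative 0.3. No profitable deviation — NE.
(D, Right, I): P2 can switch to Left (0.3 → 4.7). Not NE.
(The remaining 1 profile has a profitable deviation by the same check.)

(D, Left, O)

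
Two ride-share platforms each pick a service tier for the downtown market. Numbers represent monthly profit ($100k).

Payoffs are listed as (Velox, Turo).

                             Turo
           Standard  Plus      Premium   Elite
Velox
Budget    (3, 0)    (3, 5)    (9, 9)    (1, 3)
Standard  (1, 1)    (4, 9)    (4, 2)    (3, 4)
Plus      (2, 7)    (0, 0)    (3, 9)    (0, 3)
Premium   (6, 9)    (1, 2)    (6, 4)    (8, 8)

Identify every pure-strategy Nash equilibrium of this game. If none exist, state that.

(Budget, Standard): Velox can switch to Premium (3 → 6). Not NE.
(Budget, Plus): Velox can switch to Standard (3 → 4). Not NE.
(Budget, Premium): Velox gets 9, best alternative 6; Turo gets 9, best alternative 5. No profitable deviation — NE.
(Budget, Elite): Velox can switch to Standard (1 → 3). Not NE.
(Standard, Standard): Velox can switch to Budget (1 → 3). Not NE.
(Standard, Plus): Velox gets 4, best alternative 3; Turo gets 9, best alternative 4. No profitable deviation — NE.
(Standard, Premium): Velox can switch to Budget (4 → 9). Not NE.
(Standard, Elite): Velox can switch to Premium (3 → 8). Not NE.
(Plus, Standard): Velox can switch to Budget (2 → 3). Not NE.
(Plus, Plus): Velox can switch to Budget (0 → 3). Not NE.
(Premium, Standard): Velox gets 6, best alternative 3; Turo gets 9, best alternative 8. No profitable deviation — NE.
(The remaining 5 profiles each have a profitable deviation by the same check.)

The pure Nash equilibria are (Budget, Premium), (Standard, Plus), (Premium, Standard).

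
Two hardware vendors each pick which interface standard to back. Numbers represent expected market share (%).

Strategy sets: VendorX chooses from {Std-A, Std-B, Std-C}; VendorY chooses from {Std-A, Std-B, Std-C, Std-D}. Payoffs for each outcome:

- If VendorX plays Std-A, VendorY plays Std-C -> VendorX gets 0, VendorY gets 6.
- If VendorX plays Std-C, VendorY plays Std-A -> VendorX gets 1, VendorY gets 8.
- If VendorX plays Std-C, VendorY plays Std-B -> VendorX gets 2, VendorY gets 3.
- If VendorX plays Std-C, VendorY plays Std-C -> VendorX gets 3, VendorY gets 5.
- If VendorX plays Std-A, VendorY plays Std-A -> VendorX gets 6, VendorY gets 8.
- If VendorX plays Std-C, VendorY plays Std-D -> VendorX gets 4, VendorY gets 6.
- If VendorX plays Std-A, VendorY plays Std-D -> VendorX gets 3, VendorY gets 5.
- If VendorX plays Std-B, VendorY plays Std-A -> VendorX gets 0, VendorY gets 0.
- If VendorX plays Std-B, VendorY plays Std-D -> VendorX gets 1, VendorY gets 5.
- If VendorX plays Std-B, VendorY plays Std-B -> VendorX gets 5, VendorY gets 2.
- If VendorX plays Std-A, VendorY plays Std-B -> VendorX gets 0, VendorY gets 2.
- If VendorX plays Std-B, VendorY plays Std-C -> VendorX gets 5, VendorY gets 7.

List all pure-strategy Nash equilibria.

For each player, find the best response to each opponent profile; mutual best responses are the pure NE.
VendorX against Std-A: payoffs 6, 0, 1 → best response Std-A.
VendorX against Std-B: payoffs 0, 5, 2 → best response Std-B.
VendorX against Std-C: payoffs 0, 5, 3 → best response Std-B.
VendorX against Std-D: payoffs 3, 1, 4 → best response Std-C.
VendorY against Std-A: payoffs 8, 2, 6, 5 → best response Std-A.
VendorY against Std-B: payoffs 0, 2, 7, 5 → best response Std-C.
VendorY against Std-C: payoffs 8, 3, 5, 6 → best response Std-A.
Mutual best responses: (Std-A, Std-A); (Std-B, Std-C).

(Std-A, Std-A); (Std-B, Std-C)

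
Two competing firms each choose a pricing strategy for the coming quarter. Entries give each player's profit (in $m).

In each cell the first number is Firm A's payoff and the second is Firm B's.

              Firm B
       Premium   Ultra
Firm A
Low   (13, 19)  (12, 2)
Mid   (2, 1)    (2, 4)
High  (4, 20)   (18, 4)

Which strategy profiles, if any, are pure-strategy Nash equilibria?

For each strategy profile, look for a profitable unilateral deviation.
(Low, Premium): Firm A gets 13, best alternative 4; Firm B gets 19, best alternative 2. No profitable deviation — NE.
(Low, Ultra): Firm A can switch to High (12 → 18). Not NE.
(Mid, Premium): Firm A can switch to Low (2 → 13). Not NE.
(Mid, Ultra): Firm A can switch to Low (2 → 12). Not NE.
(High, Premium): Firm A can switch to Low (4 → 13). Not NE.
(High, Ultra): Firm B can switch to Premium (4 → 20). Not NE.

The unique pure-strategy Nash equilibrium is (Low, Premium).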